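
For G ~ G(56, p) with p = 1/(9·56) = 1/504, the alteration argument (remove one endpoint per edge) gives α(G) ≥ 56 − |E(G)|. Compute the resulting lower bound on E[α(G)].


E[|E(G)|] = C(56, 2)·p = 1540 · (1/504) = 55/18.
E[α(G)] ≥ n − E[|E(G)|] = 56 − 55/18 = 953/18.
Numerically: ≈ 52.94444.
(This is only a lower bound; the true E[α(G)] may be larger.)

E[α(G)] ≥ 953/18 ≈ 52.94444.


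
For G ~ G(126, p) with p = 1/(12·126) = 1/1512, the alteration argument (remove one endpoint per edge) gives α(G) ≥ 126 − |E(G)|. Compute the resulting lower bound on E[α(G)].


E[|E(G)|] = C(126, 2)·p = 7875 · (1/1512) = 125/24.
E[α(G)] ≥ n − E[|E(G)|] = 126 − 125/24 = 2899/24.
Numerically: ≈ 120.792.
(This is only a lower bound; the true E[α(G)] may be larger.)

E[α(G)] ≥ 2899/24 ≈ 120.792.


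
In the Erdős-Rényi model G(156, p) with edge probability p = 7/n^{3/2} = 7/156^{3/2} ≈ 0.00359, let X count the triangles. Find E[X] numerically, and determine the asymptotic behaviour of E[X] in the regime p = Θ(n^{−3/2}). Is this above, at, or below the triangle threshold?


Number of potential triangles: C(156, 3) = 620620.
Each occurs with probability p³ ≈ (0.00359)³ ≈ 4.63696e-08.
By linearity: E[X] = C(156, 3)·p³ ≈ 620620 · 4.63696e-08 ≈ 0.029.
Since α = 3/2 > 1, p = c/n^{3/2} = o(1/n) is below the triangle threshold p ~ 1/n. Asymptotically E[X] ~ (c³/6)·n^{3(1−α)} = (7³/6)·n^{-1.5} → 0, so by Markov's inequality G has no triangles w.h.p.

E[X] ≈ 0.029; in regime p = Θ(1/n^{3/2}) E[X] tends to 0 (below the triangle threshold p ~ 1/n).


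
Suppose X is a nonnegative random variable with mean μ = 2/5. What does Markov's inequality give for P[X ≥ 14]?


μ = E[X] = 2/5, a = 14.
Markov: P[X ≥ 14] ≤ μ/a = (2/5)/14 = 1/35.
Numerically: ≈ 0.0286.
(Since a = 14 > μ = 0.4000, the bound 1/35 is < 1 and informative.)

P[X ≥ 14] ≤ 1/35 ≈ 0.0286.


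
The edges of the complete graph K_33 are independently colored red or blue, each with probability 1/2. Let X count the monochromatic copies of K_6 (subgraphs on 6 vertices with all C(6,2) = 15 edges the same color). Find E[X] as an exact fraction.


Let X = Σ_S X_S over the C(33, 6) = 1107568 subsets S of size 6, where X_S = 1 if the K_6 on S is monochromatic.
For a fixed S, the K_6 on S has C(6, 2) = 15 edges. P[all 15 edges red] = (1/2)^15, and likewise for blue, so P[monochromatic] = 2·(1/2)^15 = 2^{1 − 15} = 1/16384.
By linearity: E[X] = C(33, 6) · 2^{1 − 15} = 1107568 · 1/16384 = 69223/1024.
Numerically: E[X] ≈ 67.6006.

E[X] = C(33,6)·2^(1−C(6,2)) = 69223/1024 ≈ 67.6006.


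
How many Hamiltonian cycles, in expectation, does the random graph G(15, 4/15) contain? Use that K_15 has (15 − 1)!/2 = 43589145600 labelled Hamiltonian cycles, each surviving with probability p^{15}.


K_15 has (15 − 1)!/2 = 43589145600 labelled Hamiltonian cycles.
For each such Hamiltonian cycle H, let X_H = 1 if all 15 edges of H are present in G. Then P[X_H = 1] = p^{15} = (4/15)^{15} = 1073741824/437893890380859375.
By linearity: E[X] = Σ_H E[X_H] = 43589145600 · p^{15} = 43589145600 · 1073741824/437893890380859375 = 7704277975826432/72081298828125.
Numerically: E[X] ≈ 106.88.

E[X] = 43589145600 · (4/15)^{15} = 7704277975826432/72081298828125 ≈ 106.88.


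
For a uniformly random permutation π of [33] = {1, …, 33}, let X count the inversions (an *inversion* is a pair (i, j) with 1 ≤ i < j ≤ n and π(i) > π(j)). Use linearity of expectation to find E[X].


Write X = Σ X_I over the C(33, 2) = 528 pairs i < j, with X_I the indicator of one inversion.
There are 528 indicators.
For each fixed pair i < j, the values π(i) and π(j) are two distinct elements of {1, …, 33} in uniformly random order; by symmetry P[π(i) > π(j)] = 1/2.
By linearity: E[X] = 528 · (1/2) = C(33, 2) · (1/2) = 528/2 = 264 ≈ 264.000000.

E[X] = 264 = 264.000000.


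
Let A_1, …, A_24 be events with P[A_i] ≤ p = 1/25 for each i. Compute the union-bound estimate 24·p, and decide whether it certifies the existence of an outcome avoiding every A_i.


Union bound: P[∪_{i=1}^{24} A_i] ≤ Σ_i P[A_i] ≤ 24·p = 24·(1/25) = 24/25.
Numerically: 24/25 ≈ 0.9600000.
Is 24/25 < 1? YES.
Since P[∪ A_i] ≤ 24/25 < 1, the complement has P[∩ A_i^c] ≥ 1 − 24/25 = 1/25 > 0, so some outcome avoids every A_i.

24·p = 24/25 ≈ 0.9600000; existence CERTIFIED by the union bound.


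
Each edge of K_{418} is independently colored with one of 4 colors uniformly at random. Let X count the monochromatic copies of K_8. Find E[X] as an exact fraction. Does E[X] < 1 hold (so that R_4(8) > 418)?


E[X] = C(418, 8) · 4^{1 − 28} = 21608403021078588 · 4^{−27} = 21608403021078588/18014398509481984.
As a reduced fraction: E[X] = 5402100755269647/4503599627370496 ≈ 1.200.
Is E[X] < 1? NO.
Since E[X] ≥ 1, the first-moment bound is inconclusive at n = 418; it does NOT by itself certify R_4(8) > 418.

E[X] = 5402100755269647/4503599627370496 ≈ 1.200; E[X] ≥ 1; first-moment method inconclusive here.


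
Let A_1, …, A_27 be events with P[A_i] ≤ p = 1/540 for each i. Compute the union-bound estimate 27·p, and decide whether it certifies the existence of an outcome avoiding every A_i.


Union bound: P[∪_{i=1}^{27} A_i] ≤ Σ_i P[A_i] ≤ 27·p = 27·(1/540) = 1/20.
Numerically: 1/20 ≈ 0.050000.
Is 1/20 < 1? YES.
Since P[∪ A_i] ≤ 1/20 < 1, the complement has P[∩ A_i^c] ≥ 1 − 1/20 = 19/20 > 0, so some outcome avoids every A_i.

27·p = 1/20 ≈ 0.050000; existence CERTIFIED by the union bound.


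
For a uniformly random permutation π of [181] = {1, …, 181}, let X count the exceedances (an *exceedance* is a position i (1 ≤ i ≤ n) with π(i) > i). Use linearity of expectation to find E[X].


Write X = Σ_{i=1}^{181} X_i, where X_i = 1_{π(i) > i}.
For each fixed i, π(i) is uniform over {1, …, 181} (marginal of a uniform permutation), so P[π(i) > i] = (n − i)/n. Summing: Σ_{i=1}^{181} (n − i)/n = (0 + 1 + … + 180)/181 = 181(181 − 1)/(2·181) = (181 − 1)/2.
Hence E[X] = Σ_{i=1}^{181} (181 − i)/181 = 90 ≈ 90.000000.

E[X] = 90 = 90.000000.


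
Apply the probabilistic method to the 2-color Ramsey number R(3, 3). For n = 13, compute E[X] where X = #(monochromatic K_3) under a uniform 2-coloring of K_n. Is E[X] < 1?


E[X] = C(13, 3) · 2^{1 − 3} = 286 · 2^{−2} = 286/4.
As a reduced fraction: E[X] = 143/2 ≈ 71.500000.
Is E[X] < 1? NO.
Since E[X] ≥ 1, the first-moment bound is inconclusive at n = 13; it does NOT by itself certify R(3, 3) > 13.

E[X] = 143/2 ≈ 71.500000; E[X] ≥ 1; first-moment method inconclusive here.


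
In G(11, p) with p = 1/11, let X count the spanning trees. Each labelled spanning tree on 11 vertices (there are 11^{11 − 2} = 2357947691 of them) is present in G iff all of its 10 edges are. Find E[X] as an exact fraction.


K_11 has 11^{11 − 2} = 2357947691 labelled spanning trees.
For each such spanning tree H, let X_H = 1 if all 10 edges of H are present in G. Then P[X_H = 1] = p^{10} = (1/11)^{10} = 1/25937424601.
By linearity: E[X] = Σ_H E[X_H] = 2357947691 · p^{10} = 2357947691 · 1/25937424601 = 1/11.
Numerically: E[X] ≈ 0.0909.

E[X] = 2357947691 · (1/11)^{10} = 1/11 ≈ 0.0909.


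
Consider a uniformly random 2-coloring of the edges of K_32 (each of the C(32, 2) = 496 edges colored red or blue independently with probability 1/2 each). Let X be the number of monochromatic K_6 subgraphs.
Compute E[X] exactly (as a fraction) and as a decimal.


Let X = Σ_S X_S over the C(32, 6) = 906192 subsets S of size 6, where X_S = 1 if the K_6 on S is monochromatic.
For a fixed S, the K_6 on S has C(6, 2) = 15 edges. P[all 15 edges red] = (1/2)^15, and likewise for blue, so P[monochromatic] = 2·(1/2)^15 = 2^{1 − 15} = 1/16384.
By linearity: E[X] = C(32, 6) · 2^{1 − 15} = 906192 · 1/16384 = 56637/1024.
Numerically: E[X] ≈ 55.309570.

E[X] = C(32,6)·2^(1−C(6,2)) = 56637/1024 ≈ 55.309570.


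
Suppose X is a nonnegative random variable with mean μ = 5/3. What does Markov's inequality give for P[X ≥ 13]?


μ = E[X] = 5/3, a = 13.
Markov: P[X ≥ 13] ≤ μ/a = (5/3)/13 = 5/39.
Numerically: ≈ 0.128205.
(Since a = 13 > μ = 1.666667, the bound 5/39 is < 1 and informative.)

P[X ≥ 13] ≤ 5/39 ≈ 0.128205.


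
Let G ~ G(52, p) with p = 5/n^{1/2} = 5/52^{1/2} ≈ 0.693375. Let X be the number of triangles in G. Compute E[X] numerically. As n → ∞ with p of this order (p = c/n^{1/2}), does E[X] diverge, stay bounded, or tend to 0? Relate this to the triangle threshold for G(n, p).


Number of potential triangles: C(52, 3) = 22100.
Each occurs with probability p³ ≈ (0.693375)³ ≈ 3.33353483e-01.
By linearity: E[X] = C(52, 3)·p³ ≈ 22100 · 3.33353483e-01 ≈ 7367.111981.
Since α = 1/2 < 1, p = c/n^{1/2} ≫ 1/n is above the triangle threshold p ~ 1/n. Asymptotically E[X] ~ (c³/6)·n^{3(1−α)} = (5³/6)·n^{1.5} → ∞; triangles are abundant w.h.p.

E[X] ≈ 7367.111981; in regime p = Θ(1/n^{1/2}) E[X] diverges (above the triangle threshold p ~ 1/n).


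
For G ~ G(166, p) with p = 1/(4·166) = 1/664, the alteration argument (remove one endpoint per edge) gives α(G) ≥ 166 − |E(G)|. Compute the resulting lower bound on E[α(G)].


E[|E(G)|] = C(166, 2)·p = 13695 · (1/664) = 165/8.
E[α(G)] ≥ n − E[|E(G)|] = 166 − 165/8 = 1163/8.
Numerically: ≈ 145.375000.
(This is only a lower bound; the true E[α(G)] may be larger.)

E[α(G)] ≥ 1163/8 ≈ 145.375000.


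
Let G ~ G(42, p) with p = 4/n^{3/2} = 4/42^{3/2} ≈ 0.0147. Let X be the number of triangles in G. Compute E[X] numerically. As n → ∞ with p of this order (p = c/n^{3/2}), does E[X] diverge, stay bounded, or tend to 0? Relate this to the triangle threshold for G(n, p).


Number of potential triangles: C(42, 3) = 11480.
Each occurs with probability p³ ≈ (0.0147)³ ≈ 3.173644e-06.
By linearity: E[X] = C(42, 3)·p³ ≈ 11480 · 3.173644e-06 ≈ 0.0364.
Since α = 3/2 > 1, p = c/n^{3/2} = o(1/n) is below the triangle threshold p ~ 1/n. Asymptotically E[X] ~ (c³/6)·n^{3(1−α)} = (4³/6)·n^{-1.5} → 0, so by Markov's inequality G has no triangles w.h.p.

E[X] ≈ 0.0364; in regime p = Θ(1/n^{3/2}) E[X] tends to 0 (below the triangle threshold p ~ 1/n).


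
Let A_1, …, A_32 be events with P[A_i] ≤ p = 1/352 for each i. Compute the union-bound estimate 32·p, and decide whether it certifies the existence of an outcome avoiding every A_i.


Union bound: P[∪_{i=1}^{32} A_i] ≤ Σ_i P[A_i] ≤ 32·p = 32·(1/352) = 1/11.
Numerically: 1/11 ≈ 0.0909091.
Is 1/11 < 1? YES.
Since P[∪ A_i] ≤ 1/11 < 1, the complement has P[∩ A_i^c] ≥ 1 − 1/11 = 10/11 > 0, so some outcome avoids every A_i.

32·p = 1/11 ≈ 0.0909091; existence CERTIFIED by the union bound.


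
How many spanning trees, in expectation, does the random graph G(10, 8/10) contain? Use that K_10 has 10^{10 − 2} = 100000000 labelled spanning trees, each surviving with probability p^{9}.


K_10 has 10^{10 − 2} = 100000000 labelled spanning trees.
For each such spanning tree H, let X_H = 1 if all 9 edges of H are present in G. Then P[X_H = 1] = p^{9} = (4/5)^{9} = 262144/1953125.
By linearity: E[X] = Σ_H E[X_H] = 100000000 · p^{9} = 100000000 · 262144/1953125 = 67108864/5.
Numerically: E[X] ≈ 1.34e+07.

E[X] = 100000000 · (4/5)^{9} = 67108864/5 ≈ 1.34e+07.


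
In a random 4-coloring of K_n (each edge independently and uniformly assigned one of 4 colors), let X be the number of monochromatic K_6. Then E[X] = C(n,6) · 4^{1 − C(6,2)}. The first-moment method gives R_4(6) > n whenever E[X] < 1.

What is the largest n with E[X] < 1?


We need C(n, 6) · 4^{1 − 15} < 1, i.e. C(n, 6) < 4^{15 − 1} = 268435456.
Check values of n near the boundary:
  n = 73: C(73, 6) = 170230452; 170230452 < 268435456? YES
  n = 74: C(74, 6) = 185250786; 185250786 < 268435456? YES
  n = 75: C(75, 6) = 201359550; 201359550 < 268435456? YES
  n = 76: C(76, 6) = 218618940; 218618940 < 268435456? YES
  n = 77: C(77, 6) = 237093780; 237093780 < 268435456? YES
  n = 78: C(78, 6) = 256851595; 256851595 < 268435456? YES
  n = 79: C(79, 6) = 277962685; 277962685 < 268435456? NO
  n = 80: C(80, 6) = 300500200; 300500200 < 268435456? NO
  n = 81: C(81, 6) = 324540216; 324540216 < 268435456? NO
The largest n with C(n, 6) < 268435456 is n = 78 (where E[X] = 256851595/268435456 ≈ 0.956847). Hence R_4(6) > 78, i.e. R_4(6) ≥ 79.

Largest n = 78; hence R_4(6) > 78.


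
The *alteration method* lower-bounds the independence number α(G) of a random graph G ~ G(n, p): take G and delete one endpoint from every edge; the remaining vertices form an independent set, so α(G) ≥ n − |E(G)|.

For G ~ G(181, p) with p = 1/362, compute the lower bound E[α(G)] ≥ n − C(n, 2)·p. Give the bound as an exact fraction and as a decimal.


E[|E(G)|] = C(181, 2)·p = 16290 · (1/362) = 45.
E[α(G)] ≥ n − E[|E(G)|] = 181 − 45 = 136.
Numerically: ≈ 136.000000.
(This is only a lower bound; the true E[α(G)] may be larger.)

E[α(G)] ≥ 136 ≈ 136.000000.


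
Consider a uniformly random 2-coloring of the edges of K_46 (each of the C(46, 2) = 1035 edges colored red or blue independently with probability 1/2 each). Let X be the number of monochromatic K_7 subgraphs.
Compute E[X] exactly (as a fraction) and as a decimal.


Let X = Σ_S X_S over the C(46, 7) = 53524680 subsets S of size 7, where X_S = 1 if the K_7 on S is monochromatic.
For a fixed S, the K_7 on S has C(7, 2) = 21 edges. P[all 21 edges red] = (1/2)^21, and likewise for blue, so P[monochromatic] = 2·(1/2)^21 = 2^{1 − 21} = 1/1048576.
By linearity: E[X] = C(46, 7) · 2^{1 − 21} = 53524680 · 1/1048576 = 6690585/131072.
Numerically: E[X] ≈ 51.045113.

E[X] = C(46,7)·2^(1−C(7,2)) = 6690585/131072 ≈ 51.045113.


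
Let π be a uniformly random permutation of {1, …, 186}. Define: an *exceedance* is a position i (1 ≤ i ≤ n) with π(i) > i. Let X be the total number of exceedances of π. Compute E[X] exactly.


Write X = Σ_{i=1}^{186} X_i, where X_i = 1_{π(i) > i}.
For each fixed i, π(i) is uniform over {1, …, 186} (marginal of a uniform permutation), so P[π(i) > i] = (n − i)/n. Summing: Σ_{i=1}^{186} (n − i)/n = (0 + 1 + … + 185)/186 = 186(186 − 1)/(2·186) = (186 − 1)/2.
Hence E[X] = Σ_{i=1}^{186} (186 − i)/186 = 185/2 ≈ 92.500000.

E[X] = 185/2 = 92.500000.


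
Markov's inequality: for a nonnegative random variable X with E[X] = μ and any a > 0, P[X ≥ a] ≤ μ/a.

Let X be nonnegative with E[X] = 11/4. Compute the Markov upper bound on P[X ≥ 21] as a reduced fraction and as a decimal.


μ = E[X] = 11/4, a = 21.
Markov: P[X ≥ 21] ≤ μ/a = (11/4)/21 = 11/84.
Numerically: ≈ 0.130952.
(Since a = 21 > μ = 2.750000, the bound 11/84 is < 1 and informative.)

P[X ≥ 21] ≤ 11/84 ≈ 0.130952.


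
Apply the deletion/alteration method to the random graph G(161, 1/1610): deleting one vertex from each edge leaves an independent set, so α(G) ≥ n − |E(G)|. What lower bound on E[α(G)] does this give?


E[|E(G)|] = C(161, 2)·p = 12880 · (1/1610) = 8.
E[α(G)] ≥ n − E[|E(G)|] = 161 − 8 = 153.
Numerically: ≈ 153.000000.
(This is only a lower bound; the true E[α(G)] may be larger.)

E[α(G)] ≥ 153 ≈ 153.000000.


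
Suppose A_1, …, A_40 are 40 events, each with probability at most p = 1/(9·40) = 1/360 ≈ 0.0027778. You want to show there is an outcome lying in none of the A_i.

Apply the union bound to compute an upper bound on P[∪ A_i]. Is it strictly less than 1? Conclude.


Union bound: P[∪_{i=1}^{40} A_i] ≤ Σ_i P[A_i] ≤ 40·p = 40·(1/360) = 1/9.
Numerically: 1/9 ≈ 0.1111111.
Is 1/9 < 1? YES.
Since P[∪ A_i] ≤ 1/9 < 1, the complement has P[∩ A_i^c] ≥ 1 − 1/9 = 8/9 > 0, so some outcome avoids every A_i.

40·p = 1/9 ≈ 0.1111111; existence CERTIFIED by the union bound.


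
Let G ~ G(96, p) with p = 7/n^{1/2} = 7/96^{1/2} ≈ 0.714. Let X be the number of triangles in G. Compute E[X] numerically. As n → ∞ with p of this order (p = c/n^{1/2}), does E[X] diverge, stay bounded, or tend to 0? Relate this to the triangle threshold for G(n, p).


Number of potential triangles: C(96, 3) = 142880.
Each occurs with probability p³ ≈ (0.714)³ ≈ 3.64659e-01.
By linearity: E[X] = C(96, 3)·p³ ≈ 142880 · 3.64659e-01 ≈ 52102.518.
Since α = 1/2 < 1, p = c/n^{1/2} ≫ 1/n is above the triangle threshold p ~ 1/n. Asymptotically E[X] ~ (c³/6)·n^{3(1−α)} = (7³/6)·n^{1.5} → ∞; triangles are abundant w.h.p.

E[X] ≈ 52102.518; in regime p = Θ(1/n^{1/2}) E[X] diverges (above the triangle threshold p ~ 1/n).


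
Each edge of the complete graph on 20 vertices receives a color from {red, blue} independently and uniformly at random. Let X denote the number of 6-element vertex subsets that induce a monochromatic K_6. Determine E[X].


Let X = Σ_S X_S over the C(20, 6) = 38760 subsets S of size 6, where X_S = 1 if the K_6 on S is monochromatic.
For a fixed S, the K_6 on S has C(6, 2) = 15 edges. P[all 15 edges red] = (1/2)^15, and likewise for blue, so P[monochromatic] = 2·(1/2)^15 = 2^{1 − 15} = 1/16384.
By linearity of expectation: E[X] = C(20, 6) · 2^{1 − 15} = 38760 · 1/16384 = 4845/2048.
Numerically: E[X] ≈ 2.365723.

E[X] = C(20,6)·2^(1−C(6,2)) = 4845/2048 ≈ 2.365723.


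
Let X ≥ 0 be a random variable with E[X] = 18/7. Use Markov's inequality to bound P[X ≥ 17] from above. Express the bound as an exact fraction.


μ = E[X] = 18/7, a = 17.
Markov: P[X ≥ 17] ≤ μ/a = (18/7)/17 = 18/119.
Numerically: ≈ 0.151261.
(Since a = 17 > μ = 2.571429, the bound 18/119 is < 1 and informative.)

P[X ≥ 17] ≤ 18/119 ≈ 0.151261.


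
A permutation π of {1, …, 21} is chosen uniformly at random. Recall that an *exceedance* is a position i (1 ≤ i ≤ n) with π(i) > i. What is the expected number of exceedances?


Write X = Σ_{i=1}^{21} X_i, where X_i = 1_{π(i) > i}.
For each fixed i, π(i) is uniform over {1, …, 21} (marginal of a uniform permutation), so P[π(i) > i] = (n − i)/n. Summing: Σ_{i=1}^{21} (n − i)/n = (0 + 1 + … + 20)/21 = 21(21 − 1)/(2·21) = (21 − 1)/2.
Hence E[X] = Σ_{i=1}^{21} (21 − i)/21 = 10 ≈ 10.00000.

E[X] = 10 = 10.00000.


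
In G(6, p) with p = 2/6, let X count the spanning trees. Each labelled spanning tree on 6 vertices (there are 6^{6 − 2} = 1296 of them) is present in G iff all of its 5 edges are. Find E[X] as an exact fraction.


K_6 has 6^{6 − 2} = 1296 labelled spanning trees.
For each such spanning tree H, let X_H = 1 if all 5 edges of H are present in G. Then P[X_H = 1] = p^{5} = (1/3)^{5} = 1/243.
By linearity of expectation: E[X] = Σ_H E[X_H] = 1296 · p^{5} = 1296 · 1/243 = 16/3.
Numerically: E[X] ≈ 5.33333.

E[X] = 1296 · (1/3)^{5} = 16/3 ≈ 5.33333.


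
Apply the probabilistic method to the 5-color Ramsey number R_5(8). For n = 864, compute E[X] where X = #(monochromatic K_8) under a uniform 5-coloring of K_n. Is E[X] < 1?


E[X] = C(864, 8) · 5^{1 − 28} = 7455455062926006708 · 5^{−27} = 7455455062926006708/7450580596923828125.
As a reduced fraction: E[X] = 7455455062926006708/7450580596923828125 ≈ 1.0007.
Is E[X] < 1? NO.
Since E[X] ≥ 1, the first-moment bound is inconclusive at n = 864; it does NOT by itself certify R_5(8) > 864.

E[X] = 7455455062926006708/7450580596923828125 ≈ 1.0007; E[X] ≥ 1; first-moment method inconclusive here.


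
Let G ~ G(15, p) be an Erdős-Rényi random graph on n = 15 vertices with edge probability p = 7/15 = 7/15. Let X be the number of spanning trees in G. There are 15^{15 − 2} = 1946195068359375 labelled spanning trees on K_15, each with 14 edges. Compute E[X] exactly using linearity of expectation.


K_15 has 15^{15 − 2} = 1946195068359375 labelled spanning trees.
For each such spanning tree H, let X_H = 1 if all 14 edges of H are present in G. Then P[X_H = 1] = p^{14} = (7/15)^{14} = 678223072849/29192926025390625.
By linearity of expectation: E[X] = Σ_H E[X_H] = 1946195068359375 · p^{14} = 1946195068359375 · 678223072849/29192926025390625 = 678223072849/15.
Numerically: E[X] ≈ 4.5215e+10.

E[X] = 1946195068359375 · (7/15)^{14} = 678223072849/15 ≈ 4.5215e+10.


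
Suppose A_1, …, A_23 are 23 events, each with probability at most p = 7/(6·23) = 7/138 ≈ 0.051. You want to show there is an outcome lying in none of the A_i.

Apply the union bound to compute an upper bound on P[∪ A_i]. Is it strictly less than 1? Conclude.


Union bound: P[∪_{i=1}^{23} A_i] ≤ Σ_i P[A_i] ≤ 23·p = 23·(7/138) = 7/6.
Numerically: 7/6 ≈ 1.167.
Is 7/6 < 1? NO.
Since the bound 7/6 is ≥ 1, the union bound is uninformative here; it does NOT by itself certify existence.

23·p = 7/6 ≈ 1.167; existence NOT certified by the union bound.


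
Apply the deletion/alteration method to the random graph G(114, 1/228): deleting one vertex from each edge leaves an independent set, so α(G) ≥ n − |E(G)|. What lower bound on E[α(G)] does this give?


E[|E(G)|] = C(114, 2)·p = 6441 · (1/228) = 113/4.
E[α(G)] ≥ n − E[|E(G)|] = 114 − 113/4 = 343/4.
Numerically: ≈ 85.75000.
(This is only a lower bound; the true E[α(G)] may be larger.)

E[α(G)] ≥ 343/4 ≈ 85.75000.


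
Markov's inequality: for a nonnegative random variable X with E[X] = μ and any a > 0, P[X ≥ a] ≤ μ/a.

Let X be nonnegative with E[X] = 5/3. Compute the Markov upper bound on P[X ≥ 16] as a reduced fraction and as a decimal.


μ = E[X] = 5/3, a = 16.
Markov: P[X ≥ 16] ≤ μ/a = (5/3)/16 = 5/48.
Numerically: ≈ 0.1042.
(Since a = 16 > μ = 1.6667, the bound 5/48 is < 1 and informative.)

P[X ≥ 16] ≤ 5/48 ≈ 0.1042.


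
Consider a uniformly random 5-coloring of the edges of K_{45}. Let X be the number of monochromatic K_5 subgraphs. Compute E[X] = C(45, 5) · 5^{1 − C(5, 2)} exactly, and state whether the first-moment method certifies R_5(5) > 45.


E[X] = C(45, 5) · 5^{1 − 10} = 1221759 · 5^{−9} = 1221759/1953125.
As a reduced fraction: E[X] = 1221759/1953125 ≈ 0.62554.
Is E[X] < 1? YES.
Since E[X] < 1, there exists a 5-coloring of K_{45} with no monochromatic K_5; hence R_5(5) > 45.

E[X] = 1221759/1953125 ≈ 0.62554; E[X] < 1, so R_5(5) > 45.


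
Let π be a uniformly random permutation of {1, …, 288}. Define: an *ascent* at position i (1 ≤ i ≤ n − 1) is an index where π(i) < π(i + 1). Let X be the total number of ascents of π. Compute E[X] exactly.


Write X = Σ X_I over i = 1, …, 287, with X_I the indicator of one ascent.
There are 287 indicators.
For each fixed i, the pair (π(i), π(i+1)) is a uniformly random ordered pair of distinct values from {1, …, 288}; by symmetry P[π(i) < π(i+1)] = 1/2.
By linearity: E[X] = 287 · (1/2) = (288 − 1) · (1/2) = 287/2 ≈ 143.500000.

E[X] = 287/2 = 143.500000.


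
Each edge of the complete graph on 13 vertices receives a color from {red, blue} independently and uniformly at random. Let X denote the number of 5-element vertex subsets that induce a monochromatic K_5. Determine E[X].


Let X = Σ_S X_S over the C(13, 5) = 1287 subsets S of size 5, where X_S = 1 if the K_5 on S is monochromatic.
For a fixed S, the K_5 on S has C(5, 2) = 10 edges. P[all 10 edges red] = (1/2)^10, and likewise for blue, so P[monochromatic] = 2·(1/2)^10 = 2^{1 − 10} = 1/512.
By linearity: E[X] = C(13, 5) · 2^{1 − 10} = 1287 · 1/512 = 1287/512.
Numerically: E[X] ≈ 2.514.

E[X] = C(13,5)·2^(1−C(5,2)) = 1287/512 ≈ 2.514.


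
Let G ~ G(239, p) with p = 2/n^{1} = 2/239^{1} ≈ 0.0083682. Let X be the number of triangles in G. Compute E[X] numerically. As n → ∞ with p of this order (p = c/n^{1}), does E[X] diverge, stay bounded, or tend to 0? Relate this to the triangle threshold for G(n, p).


Number of potential triangles: C(239, 3) = 2246839.
Each occurs with probability p³ ≈ (0.0083682)³ ≈ 5.8599820e-07.
By linearity: E[X] = C(239, 3)·p³ ≈ 2246839 · 5.8599820e-07 ≈ 1.31664.
Here α = 1, so p = 2/n is exactly at the triangle threshold p ~ 1/n. Asymptotically E[X] → c³/6 = 2³/6 = 4/3 ≈ 1.33333, a bounded constant. In this regime the triangle count is asymptotically Poisson(c³/6).

E[X] ≈ 1.31664; in regime p = Θ(1/n^{1}) E[X] stays bounded (at the triangle threshold p ~ 1/n).


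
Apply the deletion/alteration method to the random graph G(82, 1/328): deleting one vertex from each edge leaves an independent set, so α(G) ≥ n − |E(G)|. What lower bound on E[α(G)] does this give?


E[|E(G)|] = C(82, 2)·p = 3321 · (1/328) = 81/8.
E[α(G)] ≥ n − E[|E(G)|] = 82 − 81/8 = 575/8.
Numerically: ≈ 71.875000.
(This is only a lower bound; the true E[α(G)] may be larger.)

E[α(G)] ≥ 575/8 ≈ 71.875000.


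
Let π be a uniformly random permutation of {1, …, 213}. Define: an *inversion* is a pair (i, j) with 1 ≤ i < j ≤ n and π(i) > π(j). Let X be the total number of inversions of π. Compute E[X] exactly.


Write X = Σ X_I over the C(213, 2) = 22578 pairs i < j, with X_I the indicator of one inversion.
There are 22578 indicators.
For each fixed pair i < j, the values π(i) and π(j) are two distinct elements of {1, …, 213} in uniformly random order; by symmetry P[π(i) > π(j)] = 1/2.
By linearity: E[X] = 22578 · (1/2) = C(213, 2) · (1/2) = 22578/2 = 11289 ≈ 11289.000000.

E[X] = 11289 = 11289.000000.


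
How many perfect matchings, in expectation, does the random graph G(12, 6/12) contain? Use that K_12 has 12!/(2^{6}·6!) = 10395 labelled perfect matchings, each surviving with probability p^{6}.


K_12 has 12!/(2^{6}·6!) = 10395 labelled perfect matchings.
For each such perfect matching H, let X_H = 1 if all 6 edges of H are present in G. Then P[X_H = 1] = p^{6} = (1/2)^{6} = 1/64.
By linearity of expectation: E[X] = Σ_H E[X_H] = 10395 · p^{6} = 10395 · 1/64 = 10395/64.
Numerically: E[X] ≈ 162.42.

E[X] = 10395 · (1/2)^{6} = 10395/64 ≈ 162.42.


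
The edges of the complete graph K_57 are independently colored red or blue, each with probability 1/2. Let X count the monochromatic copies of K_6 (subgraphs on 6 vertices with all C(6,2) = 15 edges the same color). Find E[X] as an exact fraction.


Let X = Σ_S X_S over the C(57, 6) = 36288252 subsets S of size 6, where X_S = 1 if the K_6 on S is monochromatic.
For a fixed S, the K_6 on S has C(6, 2) = 15 edges. P[all 15 edges red] = (1/2)^15, and likewise for blue, so P[monochromatic] = 2·(1/2)^15 = 2^{1 − 15} = 1/16384.
Summing: E[X] = C(57, 6) · 2^{1 − 15} = 36288252 · 1/16384 = 9072063/4096.
Numerically: E[X] ≈ 2214.859.

E[X] = C(57,6)·2^(1−C(6,2)) = 9072063/4096 ≈ 2214.859.


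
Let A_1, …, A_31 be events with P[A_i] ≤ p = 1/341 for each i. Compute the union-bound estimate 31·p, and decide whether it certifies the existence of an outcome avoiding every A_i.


Union bound: P[∪_{i=1}^{31} A_i] ≤ Σ_i P[A_i] ≤ 31·p = 31·(1/341) = 1/11.
Numerically: 1/11 ≈ 0.0909091.
Is 1/11 < 1? YES.
Since P[∪ A_i] ≤ 1/11 < 1, the complement has P[∩ A_i^c] ≥ 1 − 1/11 = 10/11 > 0, so some outcome avoids every A_i.

31·p = 1/11 ≈ 0.0909091; existence CERTIFIED by the union bound.


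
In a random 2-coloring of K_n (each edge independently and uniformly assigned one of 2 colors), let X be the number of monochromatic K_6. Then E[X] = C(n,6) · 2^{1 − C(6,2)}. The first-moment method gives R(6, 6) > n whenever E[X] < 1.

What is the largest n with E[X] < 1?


We need C(n, 6) · 2^{1 − 15} < 1, i.e. C(n, 6) < 2^{15 − 1} = 16384.
Check values of n near the boundary:
  n = 16: C(16, 6) = 8008; 8008 < 16384? YES
  n = 17: C(17, 6) = 12376; 12376 < 16384? YES
  n = 18: C(18, 6) = 18564; 18564 < 16384? NO
  n = 19: C(19, 6) = 27132; 27132 < 16384? NO
The largest n with C(n, 6) < 16384 is n = 17 (where E[X] = 1547/2048 ≈ 0.755). Hence R(6, 6) > 17, i.e. R(6, 6) ≥ 18.

Largest n = 17; hence R(6, 6) > 17.


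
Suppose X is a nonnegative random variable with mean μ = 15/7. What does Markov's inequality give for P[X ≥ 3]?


μ = E[X] = 15/7, a = 3.
Markov: P[X ≥ 3] ≤ μ/a = (15/7)/3 = 5/7.
Numerically: ≈ 0.714286.
(Since a = 3 > μ = 2.142857, the bound 5/7 is < 1 and informative.)

P[X ≥ 3] ≤ 5/7 ≈ 0.714286.


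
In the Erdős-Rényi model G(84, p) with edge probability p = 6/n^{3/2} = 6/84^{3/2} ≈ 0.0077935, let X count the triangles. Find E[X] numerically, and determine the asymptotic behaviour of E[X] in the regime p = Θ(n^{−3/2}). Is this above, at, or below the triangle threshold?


Number of potential triangles: C(84, 3) = 95284.
Each occurs with probability p³ ≈ (0.0077935)³ ≈ 4.7336589e-07.
By linearity: E[X] = C(84, 3)·p³ ≈ 95284 · 4.7336589e-07 ≈ 0.04510.
Since α = 3/2 > 1, p = c/n^{3/2} = o(1/n) is below the triangle threshold p ~ 1/n. Asymptotically E[X] ~ (c³/6)·n^{3(1−α)} = (6³/6)·n^{-1.5} → 0, so by Markov's inequality G has no triangles w.h.p.

E[X] ≈ 0.04510; in regime p = Θ(1/n^{3/2}) E[X] tends to 0 (below the triangle threshold p ~ 1/n).


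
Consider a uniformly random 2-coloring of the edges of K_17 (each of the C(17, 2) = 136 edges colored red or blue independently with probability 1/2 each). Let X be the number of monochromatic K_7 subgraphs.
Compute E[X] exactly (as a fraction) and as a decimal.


Let X = Σ_S X_S over the C(17, 7) = 19448 subsets S of size 7, where X_S = 1 if the K_7 on S is monochromatic.
For a fixed S, the K_7 on S has C(7, 2) = 21 edges. P[all 21 edges red] = (1/2)^21, and likewise for blue, so P[monochromatic] = 2·(1/2)^21 = 2^{1 − 21} = 1/1048576.
By linearity of expectation: E[X] = C(17, 7) · 2^{1 − 21} = 19448 · 1/1048576 = 2431/131072.
Numerically: E[X] ≈ 0.0185.

E[X] = C(17,7)·2^(1−C(7,2)) = 2431/131072 ≈ 0.0185.


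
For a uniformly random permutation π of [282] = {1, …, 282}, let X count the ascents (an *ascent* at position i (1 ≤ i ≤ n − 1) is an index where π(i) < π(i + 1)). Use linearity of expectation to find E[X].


Write X = Σ X_I over i = 1, …, 281, with X_I the indicator of one ascent.
There are 281 indicators.
For each fixed i, the pair (π(i), π(i+1)) is a uniformly random ordered pair of distinct values from {1, …, 282}; by symmetry P[π(i) < π(i+1)] = 1/2.
By linearity: E[X] = 281 · (1/2) = (282 − 1) · (1/2) = 281/2 ≈ 140.500000.

E[X] = 281/2 = 140.500000.


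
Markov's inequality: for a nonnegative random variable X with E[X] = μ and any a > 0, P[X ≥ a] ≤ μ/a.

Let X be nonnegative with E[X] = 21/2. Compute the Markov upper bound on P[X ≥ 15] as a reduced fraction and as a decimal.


μ = E[X] = 21/2, a = 15.
Markov: P[X ≥ 15] ≤ μ/a = (21/2)/15 = 7/10.
Numerically: ≈ 0.700.
(Since a = 15 > μ = 10.500, the bound 7/10 is < 1 and informative.)

P[X ≥ 15] ≤ 7/10 ≈ 0.700.


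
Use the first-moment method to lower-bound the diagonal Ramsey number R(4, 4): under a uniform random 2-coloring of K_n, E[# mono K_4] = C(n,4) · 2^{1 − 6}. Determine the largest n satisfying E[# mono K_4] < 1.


We need C(n, 4) · 2^{1 − 6} < 1, i.e. C(n, 4) < 2^{6 − 1} = 32.
Check values of n near the boundary:
  n = 4: C(4, 4) = 1; 1 < 32? YES
  n = 5: C(5, 4) = 5; 5 < 32? YES
  n = 6: C(6, 4) = 15; 15 < 32? YES
  n = 7: C(7, 4) = 35; 35 < 32? NO
The largest n with C(n, 4) < 32 is n = 6 (where E[X] = 15/32 ≈ 0.469). Hence R(4, 4) > 6, i.e. R(4, 4) ≥ 7.

Largest n = 6; hence R(4, 4) > 6.


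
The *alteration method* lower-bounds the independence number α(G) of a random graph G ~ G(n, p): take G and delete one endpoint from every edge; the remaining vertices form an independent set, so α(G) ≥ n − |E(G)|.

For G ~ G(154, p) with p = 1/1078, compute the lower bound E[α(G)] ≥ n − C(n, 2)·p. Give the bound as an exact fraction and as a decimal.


E[|E(G)|] = C(154, 2)·p = 11781 · (1/1078) = 153/14.
E[α(G)] ≥ n − E[|E(G)|] = 154 − 153/14 = 2003/14.
Numerically: ≈ 143.071.
(This is only a lower bound; the true E[α(G)] may be larger.)

E[α(G)] ≥ 2003/14 ≈ 143.071.


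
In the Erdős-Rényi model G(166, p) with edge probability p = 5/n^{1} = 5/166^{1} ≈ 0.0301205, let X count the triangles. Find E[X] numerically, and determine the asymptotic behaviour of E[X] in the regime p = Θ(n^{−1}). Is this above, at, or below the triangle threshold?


Number of potential triangles: C(166, 3) = 748660.
Each occurs with probability p³ ≈ (0.0301205)³ ≈ 2.73266094e-05.
By linearity: E[X] = C(166, 3)·p³ ≈ 748660 · 2.73266094e-05 ≈ 20.458339.
Here α = 1, so p = 5/n is exactly at the triangle threshold p ~ 1/n. Asymptotically E[X] → c³/6 = 5³/6 = 125/6 ≈ 20.833333, a bounded constant. In this regime the triangle count is asymptotically Poisson(c³/6).

E[X] ≈ 20.458339; in regime p = Θ(1/n^{1}) E[X] stays bounded (at the triangle threshold p ~ 1/n).


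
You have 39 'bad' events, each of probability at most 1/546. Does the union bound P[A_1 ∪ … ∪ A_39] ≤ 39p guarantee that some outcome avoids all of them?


Union bound: P[∪_{i=1}^{39} A_i] ≤ Σ_i P[A_i] ≤ 39·p = 39·(1/546) = 1/14.
Numerically: 1/14 ≈ 0.071429.
Is 1/14 < 1? YES.
Since P[∪ A_i] ≤ 1/14 < 1, the complement has P[∩ A_i^c] ≥ 1 − 1/14 = 13/14 > 0, so some outcome avoids every A_i.

39·p = 1/14 ≈ 0.071429; existence CERTIFIED by the union bound.


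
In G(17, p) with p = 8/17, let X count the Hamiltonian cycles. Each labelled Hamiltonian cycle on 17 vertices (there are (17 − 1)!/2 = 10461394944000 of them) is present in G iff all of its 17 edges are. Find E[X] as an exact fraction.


K_17 has (17 − 1)!/2 = 10461394944000 labelled Hamiltonian cycles.
For each such Hamiltonian cycle H, let X_H = 1 if all 17 edges of H are present in G. Then P[X_H = 1] = p^{17} = (8/17)^{17} = 2251799813685248/827240261886336764177.
By linearity of expectation: E[X] = Σ_H E[X_H] = 10461394944000 · p^{17} = 10461394944000 · 2251799813685248/827240261886336764177 = 23556967185786995434586112000/827240261886336764177.
Numerically: E[X] ≈ 2.84766e+07.

E[X] = 10461394944000 · (8/17)^{17} = 23556967185786995434586112000/827240261886336764177 ≈ 2.84766e+07.


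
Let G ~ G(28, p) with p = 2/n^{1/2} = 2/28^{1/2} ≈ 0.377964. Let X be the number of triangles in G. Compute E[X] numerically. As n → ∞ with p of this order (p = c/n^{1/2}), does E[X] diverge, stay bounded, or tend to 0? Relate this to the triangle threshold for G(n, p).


Number of potential triangles: C(28, 3) = 3276.
Each occurs with probability p³ ≈ (0.377964)³ ≈ 5.39949247e-02.
By linearity: E[X] = C(28, 3)·p³ ≈ 3276 · 5.39949247e-02 ≈ 176.887373.
Since α = 1/2 < 1, p = c/n^{1/2} ≫ 1/n is above the triangle threshold p ~ 1/n. Asymptotically E[X] ~ (c³/6)·n^{3(1−α)} = (2³/6)·n^{1.5} → ∞; triangles are abundant w.h.p.

E[X] ≈ 176.887373; in regime p = Θ(1/n^{1/2}) E[X] diverges (above the triangle threshold p ~ 1/n).


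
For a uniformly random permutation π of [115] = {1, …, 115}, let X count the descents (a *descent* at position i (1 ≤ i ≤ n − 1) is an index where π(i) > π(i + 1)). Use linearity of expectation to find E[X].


Write X = Σ X_I over i = 1, …, 114, with X_I the indicator of one descent.
There are 114 indicators.
For each fixed i, the pair (π(i), π(i+1)) is a uniformly random ordered pair of distinct values from {1, …, 115}; by symmetry P[π(i) > π(i+1)] = 1/2.
By linearity: E[X] = 114 · (1/2) = (115 − 1) · (1/2) = 57 ≈ 57.00000.

E[X] = 57 = 57.00000.


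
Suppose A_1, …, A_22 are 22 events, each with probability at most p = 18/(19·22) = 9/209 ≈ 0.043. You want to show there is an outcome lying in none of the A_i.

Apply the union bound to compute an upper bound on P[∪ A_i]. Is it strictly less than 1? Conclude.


Union bound: P[∪_{i=1}^{22} A_i] ≤ Σ_i P[A_i] ≤ 22·p = 22·(9/209) = 18/19.
Numerically: 18/19 ≈ 0.947.
Is 18/19 < 1? YES.
Since P[∪ A_i] ≤ 18/19 < 1, the complement has P[∩ A_i^c] ≥ 1 − 18/19 = 1/19 > 0, so some outcome avoids every A_i.

22·p = 18/19 ≈ 0.947; existence CERTIFIED by the union bound.


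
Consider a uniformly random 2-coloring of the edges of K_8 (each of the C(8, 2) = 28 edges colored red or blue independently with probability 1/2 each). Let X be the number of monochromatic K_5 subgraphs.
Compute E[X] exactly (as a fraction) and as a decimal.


Let X = Σ_S X_S over the C(8, 5) = 56 subsets S of size 5, where X_S = 1 if the K_5 on S is monochromatic.
For a fixed S, the K_5 on S has C(5, 2) = 10 edges. P[all 10 edges red] = (1/2)^10, and likewise for blue, so P[monochromatic] = 2·(1/2)^10 = 2^{1 − 10} = 1/512.
By linearity: E[X] = C(8, 5) · 2^{1 − 10} = 56 · 1/512 = 7/64.
Numerically: E[X] ≈ 0.1094.

E[X] = C(8,5)·2^(1−C(5,2)) = 7/64 ≈ 0.1094.


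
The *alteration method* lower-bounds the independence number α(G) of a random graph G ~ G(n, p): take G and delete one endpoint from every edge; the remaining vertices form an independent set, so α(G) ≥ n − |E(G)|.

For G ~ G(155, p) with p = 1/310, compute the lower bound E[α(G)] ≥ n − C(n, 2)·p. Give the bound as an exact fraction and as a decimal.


E[|E(G)|] = C(155, 2)·p = 11935 · (1/310) = 77/2.
E[α(G)] ≥ n − E[|E(G)|] = 155 − 77/2 = 233/2.
Numerically: ≈ 116.50000.
(This is only a lower bound; the true E[α(G)] may be larger.)

E[α(G)] ≥ 233/2 ≈ 116.50000.


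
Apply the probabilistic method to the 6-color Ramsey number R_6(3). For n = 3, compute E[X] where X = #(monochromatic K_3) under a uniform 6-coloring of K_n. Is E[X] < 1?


E[X] = C(3, 3) · 6^{1 − 3} = 1 · 6^{−2} = 1/36.
As a reduced fraction: E[X] = 1/36 ≈ 0.028.
Is E[X] < 1? YES.
Since E[X] < 1, there exists a 6-coloring of K_{3} with no monochromatic K_3; hence R_6(3) > 3.

E[X] = 1/36 ≈ 0.028; E[X] < 1, so R_6(3) > 3.


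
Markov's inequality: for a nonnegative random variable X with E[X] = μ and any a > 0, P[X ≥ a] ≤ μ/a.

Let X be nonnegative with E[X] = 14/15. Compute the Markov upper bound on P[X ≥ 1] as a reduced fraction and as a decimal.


μ = E[X] = 14/15, a = 1.
Markov: P[X ≥ 1] ≤ μ/a = (14/15)/1 = 14/15.
Numerically: ≈ 0.933333.
(Since a = 1 > μ = 0.933333, the bound 14/15 is < 1 and informative.)

P[X ≥ 1] ≤ 14/15 ≈ 0.933333.


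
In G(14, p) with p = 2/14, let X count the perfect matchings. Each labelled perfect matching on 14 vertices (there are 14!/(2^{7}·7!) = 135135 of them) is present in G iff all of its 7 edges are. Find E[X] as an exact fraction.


K_14 has 14!/(2^{7}·7!) = 135135 labelled perfect matchings.
For each such perfect matching H, let X_H = 1 if all 7 edges of H are present in G. Then P[X_H = 1] = p^{7} = (1/7)^{7} = 1/823543.
By linearity: E[X] = Σ_H E[X_H] = 135135 · p^{7} = 135135 · 1/823543 = 19305/117649.
Numerically: E[X] ≈ 0.16409.

E[X] = 135135 · (1/7)^{7} = 19305/117649 ≈ 0.16409.


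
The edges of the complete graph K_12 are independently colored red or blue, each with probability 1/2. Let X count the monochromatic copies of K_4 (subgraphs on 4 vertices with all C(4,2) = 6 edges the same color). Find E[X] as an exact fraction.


Let X = Σ_S X_S over the C(12, 4) = 495 subsets S of size 4, where X_S = 1 if the K_4 on S is monochromatic.
For a fixed S, the K_4 on S has C(4, 2) = 6 edges. P[all 6 edges red] = (1/2)^6, and likewise for blue, so P[monochromatic] = 2·(1/2)^6 = 2^{1 − 6} = 1/32.
By linearity: E[X] = C(12, 4) · 2^{1 − 6} = 495 · 1/32 = 495/32.
Numerically: E[X] ≈ 15.469.

E[X] = C(12,4)·2^(1−C(4,2)) = 495/32 ≈ 15.469.


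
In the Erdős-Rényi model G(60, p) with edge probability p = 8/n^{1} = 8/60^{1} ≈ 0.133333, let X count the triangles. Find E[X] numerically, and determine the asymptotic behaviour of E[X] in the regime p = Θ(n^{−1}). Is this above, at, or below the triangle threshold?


Number of potential triangles: C(60, 3) = 34220.
Each occurs with probability p³ ≈ (0.133333)³ ≈ 2.37037037e-03.
By linearity: E[X] = C(60, 3)·p³ ≈ 34220 · 2.37037037e-03 ≈ 81.114074.
Here α = 1, so p = 8/n is exactly at the triangle threshold p ~ 1/n. Asymptotically E[X] → c³/6 = 8³/6 = 256/3 ≈ 85.333333, a bounded constant. In this regime the triangle count is asymptotically Poisson(c³/6).

E[X] ≈ 81.114074; in regime p = Θ(1/n^{1}) E[X] stays bounded (at the triangle threshold p ~ 1/n).
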